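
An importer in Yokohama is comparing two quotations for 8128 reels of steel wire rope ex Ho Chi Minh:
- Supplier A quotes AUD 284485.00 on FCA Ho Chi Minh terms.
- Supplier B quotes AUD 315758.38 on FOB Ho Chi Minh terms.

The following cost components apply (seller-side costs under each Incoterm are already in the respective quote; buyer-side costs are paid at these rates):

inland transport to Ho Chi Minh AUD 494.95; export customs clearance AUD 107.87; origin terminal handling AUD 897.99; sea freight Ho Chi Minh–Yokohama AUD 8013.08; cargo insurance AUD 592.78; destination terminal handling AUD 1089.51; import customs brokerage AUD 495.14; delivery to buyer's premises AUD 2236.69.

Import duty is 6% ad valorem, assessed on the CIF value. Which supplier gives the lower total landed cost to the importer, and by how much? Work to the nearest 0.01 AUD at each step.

Supplier A (FCA):
CIF value = FCA price + origin terminal + freight + insurance = 284485.00 + 897.99 + 8013.08 + 592.78 = 293988.85
Import duty = 293988.85 × 6% = 17639.33
Buyer bears (A): 897.99 + 8013.08 + 592.78 + 1089.51 + 495.14 + 2236.69 = 13325.19
Landed cost (A) = invoice 284485.00 + 13325.19 + duty 17639.33 = 315449.52
Supplier B (FOB):
CIF value = FOB price + freight + insurance = 315758.38 + 8013.08 + 592.78 = 324364.24
Import duty = 324364.24 × 6% = 19461.85
Buyer bears (B): 8013.08 + 592.78 + 1089.51 + 495.14 + 2236.69 = 12427.20
Landed cost (B) = invoice 315758.38 + 12427.20 + duty 19461.85 = 347647.43
Difference = |315449.52 − 347647.43| = 32197.91

Supplier A is cheaper by AUD 32197.91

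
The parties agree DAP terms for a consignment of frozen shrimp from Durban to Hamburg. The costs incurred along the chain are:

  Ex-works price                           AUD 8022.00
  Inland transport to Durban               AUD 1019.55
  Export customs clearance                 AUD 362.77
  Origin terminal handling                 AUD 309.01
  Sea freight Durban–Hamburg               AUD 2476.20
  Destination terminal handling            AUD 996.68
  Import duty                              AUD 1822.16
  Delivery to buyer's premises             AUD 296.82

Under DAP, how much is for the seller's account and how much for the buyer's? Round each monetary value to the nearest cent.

DAP: the seller bears all costs to the named destination except import duty and clearance.
Seller's account: goods 8022.00 + inland to port 1019.55 + export clearance 362.77 + origin terminal 309.01 + freight 2476.20 + destination terminal 996.68 + delivery 296.82 = 13483.03
Buyer's account: duty 1822.16 = 1822.16

Seller: AUD 13483.03; buyer: AUD 1822.16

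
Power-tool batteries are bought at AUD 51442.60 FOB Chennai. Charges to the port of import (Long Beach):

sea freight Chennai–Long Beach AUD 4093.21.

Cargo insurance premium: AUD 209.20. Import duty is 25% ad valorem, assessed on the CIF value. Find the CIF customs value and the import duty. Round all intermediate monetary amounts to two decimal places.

CIF value: AUD 55745.01; import duty: AUD 13936.25

CIF = FOB price + freight + insurance
CIF = 51442.60 + 4093.21 + 209.20 = 55745.01
Import duty = 55745.01 × 25% = 13936.25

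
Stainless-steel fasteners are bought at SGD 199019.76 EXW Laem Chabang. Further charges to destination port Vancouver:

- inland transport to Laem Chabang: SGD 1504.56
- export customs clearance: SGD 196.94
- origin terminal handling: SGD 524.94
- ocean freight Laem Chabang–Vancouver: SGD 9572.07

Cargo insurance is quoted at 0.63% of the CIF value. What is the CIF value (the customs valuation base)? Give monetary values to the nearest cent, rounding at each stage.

Let C be the CIF value. C = EXW price + pre-shipment costs + freight + 0.63% × C
C − 0.63% × C = 199019.76 + 1504.56 + 196.94 + 524.94 + 9572.07
0.9937 × C = 210818.27
C = 210818.27 / 0.9937 = 212154.85
Insurance premium = 0.63% × 212154.85 = 1336.58

CIF value: SGD 212154.85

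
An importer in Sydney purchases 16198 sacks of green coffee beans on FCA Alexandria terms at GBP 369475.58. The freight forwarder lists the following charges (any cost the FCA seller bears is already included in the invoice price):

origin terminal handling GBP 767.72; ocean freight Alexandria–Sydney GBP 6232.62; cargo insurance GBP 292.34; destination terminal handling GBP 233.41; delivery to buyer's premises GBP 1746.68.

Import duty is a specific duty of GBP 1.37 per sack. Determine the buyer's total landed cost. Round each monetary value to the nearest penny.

Total landed cost: GBP 400939.61

FCA: the seller delivers export-cleared goods to the carrier; the buyer bears costs from that point.
CIF value = FCA price + origin terminal + freight + insurance = 369475.58 + 767.72 + 6232.62 + 292.34 = 376768.26
Import duty = 16198 × 1.37 = 22191.26
Buyer bears: origin terminal 767.72 + freight 6232.62 + insurance 292.34 + destination terminal 233.41 + delivery 1746.68 + duty 22191.26 = 31464.03
Landed cost = invoice 369475.58 + 31464.03 = 400939.61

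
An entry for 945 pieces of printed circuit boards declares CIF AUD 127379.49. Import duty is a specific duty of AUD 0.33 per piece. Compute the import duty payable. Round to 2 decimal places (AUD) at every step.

Import duty: AUD 311.85

Import duty = 945 × 0.33 = 311.85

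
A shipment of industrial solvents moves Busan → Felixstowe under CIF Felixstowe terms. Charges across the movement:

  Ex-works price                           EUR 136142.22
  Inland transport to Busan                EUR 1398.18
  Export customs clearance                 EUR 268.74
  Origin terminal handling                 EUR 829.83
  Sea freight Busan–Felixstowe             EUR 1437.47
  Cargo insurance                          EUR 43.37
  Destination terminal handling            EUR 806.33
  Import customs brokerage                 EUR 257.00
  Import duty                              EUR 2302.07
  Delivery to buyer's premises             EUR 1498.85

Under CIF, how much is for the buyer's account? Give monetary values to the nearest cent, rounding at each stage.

CIF: the seller pays costs through ocean freight and marine insurance to the destination port.
Seller's account: goods 136142.22 + inland to port 1398.18 + export clearance 268.74 + origin terminal 829.83 + freight 1437.47 + insurance 43.37 = 140119.81
Buyer's account: destination terminal 806.33 + brokerage 257.00 + duty 2302.07 + delivery 1498.85 = 4864.25

Buyer's account: EUR 4864.25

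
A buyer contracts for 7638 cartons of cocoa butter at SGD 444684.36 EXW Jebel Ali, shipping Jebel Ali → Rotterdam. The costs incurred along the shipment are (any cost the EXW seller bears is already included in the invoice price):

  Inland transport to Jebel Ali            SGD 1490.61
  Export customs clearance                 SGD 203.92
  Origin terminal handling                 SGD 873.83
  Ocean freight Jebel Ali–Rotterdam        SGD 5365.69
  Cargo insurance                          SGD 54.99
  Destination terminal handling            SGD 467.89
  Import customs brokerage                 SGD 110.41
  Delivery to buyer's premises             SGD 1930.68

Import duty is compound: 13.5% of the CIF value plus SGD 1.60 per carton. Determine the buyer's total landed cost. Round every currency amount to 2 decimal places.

Total landed cost: SGD 528514.09

EXW: the seller makes goods available at their premises; the buyer bears all onward costs.
CIF value = EXW price + inland to port + export clearance + origin terminal + freight + insurance = 444684.36 + 1490.61 + 203.92 + 873.83 + 5365.69 + 54.99 = 452673.40
Ad valorem component: 452673.40 × 13.5% = 61110.91
Specific component: 7638 × 1.60 = 12220.80
Import duty = 61110.91 + 12220.80 = 73331.71
Buyer bears: inland to port 1490.61 + export clearance 203.92 + origin terminal 873.83 + freight 5365.69 + insurance 54.99 + destination terminal 467.89 + brokerage 110.41 + delivery 1930.68 + duty 73331.71 = 83829.73
Landed cost = invoice 444684.36 + 83829.73 = 528514.09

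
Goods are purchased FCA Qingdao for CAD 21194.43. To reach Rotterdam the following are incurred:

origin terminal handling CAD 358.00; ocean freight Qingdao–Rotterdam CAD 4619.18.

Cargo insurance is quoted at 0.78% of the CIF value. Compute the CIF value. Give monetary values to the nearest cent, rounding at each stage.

CIF value: CAD 26377.35

Let C be the CIF value. C = FCA price + pre-shipment costs + freight + 0.78% × C
C − 0.78% × C = 21194.43 + 358.00 + 4619.18
0.9922 × C = 26171.61
C = 26171.61 / 0.9922 = 26377.35
Insurance premium = 0.78% × 26377.35 = 205.74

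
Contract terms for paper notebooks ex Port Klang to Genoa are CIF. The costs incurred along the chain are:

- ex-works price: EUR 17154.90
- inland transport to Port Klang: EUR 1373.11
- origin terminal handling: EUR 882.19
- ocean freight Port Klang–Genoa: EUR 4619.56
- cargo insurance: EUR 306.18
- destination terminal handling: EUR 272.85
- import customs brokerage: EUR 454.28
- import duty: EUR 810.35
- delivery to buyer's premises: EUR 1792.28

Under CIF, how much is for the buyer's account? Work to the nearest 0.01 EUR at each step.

CIF: the seller pays costs through ocean freight and marine insurance to the destination port.
Seller's account: goods 17154.90 + inland to port 1373.11 + origin terminal 882.19 + freight 4619.56 + insurance 306.18 = 24335.94
Buyer's account: destination terminal 272.85 + brokerage 454.28 + duty 810.35 + delivery 1792.28 = 3329.76

Buyer's account: EUR 3329.76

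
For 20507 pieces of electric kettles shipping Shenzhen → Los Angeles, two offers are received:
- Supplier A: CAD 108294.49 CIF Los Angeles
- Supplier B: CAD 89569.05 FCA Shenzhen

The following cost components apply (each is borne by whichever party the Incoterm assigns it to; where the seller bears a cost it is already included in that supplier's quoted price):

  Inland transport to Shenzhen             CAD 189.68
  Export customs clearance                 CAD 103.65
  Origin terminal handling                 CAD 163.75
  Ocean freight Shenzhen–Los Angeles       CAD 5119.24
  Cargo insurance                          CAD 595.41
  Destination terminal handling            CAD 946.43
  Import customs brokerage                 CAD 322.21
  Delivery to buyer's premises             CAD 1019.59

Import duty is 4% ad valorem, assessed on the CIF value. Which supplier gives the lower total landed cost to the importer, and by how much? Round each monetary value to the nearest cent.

Supplier B is cheaper by CAD 13360.92

Supplier A (CIF):
The CIF price already equals the CIF value: 108294.49
Import duty = 108294.49 × 4% = 4331.78
Buyer bears (A): 946.43 + 322.21 + 1019.59 = 2288.23
Landed cost (A) = invoice 108294.49 + 2288.23 + duty 4331.78 = 114914.50
Supplier B (FCA):
CIF value = FCA price + origin terminal + freight + insurance = 89569.05 + 163.75 + 5119.24 + 595.41 = 95447.45
Import duty = 95447.45 × 4% = 3817.90
Buyer bears (B): 163.75 + 5119.24 + 595.41 + 946.43 + 322.21 + 1019.59 = 8166.63
Landed cost (B) = invoice 89569.05 + 8166.63 + duty 3817.90 = 101553.58
Difference = |114914.50 − 101553.58| = 13360.92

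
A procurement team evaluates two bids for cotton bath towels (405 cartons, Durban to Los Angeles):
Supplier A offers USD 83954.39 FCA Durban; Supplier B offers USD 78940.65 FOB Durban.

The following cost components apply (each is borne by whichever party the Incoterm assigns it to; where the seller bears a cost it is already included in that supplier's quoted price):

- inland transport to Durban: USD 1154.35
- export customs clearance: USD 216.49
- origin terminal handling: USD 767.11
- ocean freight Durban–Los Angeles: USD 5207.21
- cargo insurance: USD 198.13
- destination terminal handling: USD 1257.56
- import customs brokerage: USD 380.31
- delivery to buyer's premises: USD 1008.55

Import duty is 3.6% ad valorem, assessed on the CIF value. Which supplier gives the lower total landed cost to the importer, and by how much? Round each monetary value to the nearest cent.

Supplier B is cheaper by USD 5988.96

Supplier A (FCA):
CIF value = FCA price + origin terminal + freight + insurance = 83954.39 + 767.11 + 5207.21 + 198.13 = 90126.84
Import duty = 90126.84 × 3.6% = 3244.57
Buyer bears (A): 767.11 + 5207.21 + 198.13 + 1257.56 + 380.31 + 1008.55 = 8818.87
Landed cost (A) = invoice 83954.39 + 8818.87 + duty 3244.57 = 96017.83
Supplier B (FOB):
CIF value = FOB price + freight + insurance = 78940.65 + 5207.21 + 198.13 = 84345.99
Import duty = 84345.99 × 3.6% = 3036.46
Buyer bears (B): 5207.21 + 198.13 + 1257.56 + 380.31 + 1008.55 = 8051.76
Landed cost (B) = invoice 78940.65 + 8051.76 + duty 3036.46 = 90028.87
Difference = |96017.83 − 90028.87| = 5988.96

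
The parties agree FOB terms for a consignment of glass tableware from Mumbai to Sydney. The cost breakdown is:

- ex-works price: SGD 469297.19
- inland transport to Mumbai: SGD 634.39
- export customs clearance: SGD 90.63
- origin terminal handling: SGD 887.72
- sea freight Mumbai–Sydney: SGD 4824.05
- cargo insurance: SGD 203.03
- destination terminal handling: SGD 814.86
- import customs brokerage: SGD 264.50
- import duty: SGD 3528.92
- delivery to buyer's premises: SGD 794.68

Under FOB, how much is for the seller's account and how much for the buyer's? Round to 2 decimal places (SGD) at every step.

FOB: the seller bears costs until goods are on board at the origin port; the buyer bears freight, insurance and all costs thereafter.
Seller's account: goods 469297.19 + inland to port 634.39 + export clearance 90.63 + origin terminal 887.72 = 470909.93
Buyer's account: freight 4824.05 + insurance 203.03 + destination terminal 814.86 + brokerage 264.50 + duty 3528.92 + delivery 794.68 = 10430.04

Seller: SGD 470909.93; buyer: SGD 10430.04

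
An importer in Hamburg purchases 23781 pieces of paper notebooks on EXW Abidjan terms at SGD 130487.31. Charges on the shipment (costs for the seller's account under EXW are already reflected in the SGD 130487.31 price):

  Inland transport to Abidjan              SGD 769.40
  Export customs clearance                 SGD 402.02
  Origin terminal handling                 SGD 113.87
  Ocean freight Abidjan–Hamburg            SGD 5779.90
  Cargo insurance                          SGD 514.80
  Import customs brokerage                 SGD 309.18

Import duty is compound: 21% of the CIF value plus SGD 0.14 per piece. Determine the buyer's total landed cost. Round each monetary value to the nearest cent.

Total landed cost: SGD 170699.95

EXW: the seller makes goods available at their premises; the buyer bears all onward costs.
CIF value = EXW price + inland to port + export clearance + origin terminal + freight + insurance = 130487.31 + 769.40 + 402.02 + 113.87 + 5779.90 + 514.80 = 138067.30
Ad valorem component: 138067.30 × 21% = 28994.13
Specific component: 23781 × 0.14 = 3329.34
Import duty = 28994.13 + 3329.34 = 32323.47
Buyer bears: inland to port 769.40 + export clearance 402.02 + origin terminal 113.87 + freight 5779.90 + insurance 514.80 + brokerage 309.18 + duty 32323.47 = 40212.64
Landed cost = invoice 130487.31 + 40212.64 = 170699.95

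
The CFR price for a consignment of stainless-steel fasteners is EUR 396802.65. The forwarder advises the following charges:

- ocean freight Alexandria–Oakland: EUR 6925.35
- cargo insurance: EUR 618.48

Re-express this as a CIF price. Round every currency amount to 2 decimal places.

Not relevant to the conversion: freight — on the seller under both CFR and CIF; already in the CFR price and stays in the CIF price.
From CFR to CIF, the seller additionally bears: insurance.
CIF price = 396802.65 + 618.48 = 397421.13

CIF price: EUR 397421.13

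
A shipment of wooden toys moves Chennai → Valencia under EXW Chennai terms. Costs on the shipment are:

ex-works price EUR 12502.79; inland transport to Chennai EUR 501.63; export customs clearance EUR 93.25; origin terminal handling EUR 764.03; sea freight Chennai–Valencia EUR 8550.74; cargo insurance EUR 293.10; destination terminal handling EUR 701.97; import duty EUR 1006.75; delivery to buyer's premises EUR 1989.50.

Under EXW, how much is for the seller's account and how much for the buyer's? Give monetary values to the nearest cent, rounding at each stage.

Seller: EUR 12502.79; buyer: EUR 13900.97

EXW: the seller makes goods available at their premises; the buyer bears all onward costs.
Seller's account: goods 12502.79 = 12502.79
Buyer's account: inland to port 501.63 + export clearance 93.25 + origin terminal 764.03 + freight 8550.74 + insurance 293.10 + destination terminal 701.97 + duty 1006.75 + delivery 1989.50 = 13900.97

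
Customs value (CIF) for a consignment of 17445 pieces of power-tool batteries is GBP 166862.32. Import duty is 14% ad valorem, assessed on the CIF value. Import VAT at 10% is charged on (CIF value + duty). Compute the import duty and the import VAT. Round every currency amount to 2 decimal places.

Import duty: GBP 23360.72; import VAT: GBP 19022.30

Import duty = 166862.32 × 14% = 23360.72
VAT base = CIF + duty = 166862.32 + 23360.72 = 190223.04
Import VAT = 190223.04 × 10% = 19022.30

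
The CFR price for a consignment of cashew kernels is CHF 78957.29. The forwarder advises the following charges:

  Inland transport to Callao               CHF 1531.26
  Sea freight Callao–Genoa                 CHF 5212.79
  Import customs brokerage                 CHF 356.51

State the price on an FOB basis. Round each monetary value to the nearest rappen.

FOB price: CHF 73744.50

Not relevant to the conversion: inland to port — on the seller under both CFR and FOB; already in the CFR price and stays in the FOB price. brokerage — on the buyer under both terms; not part of either seller's price.
From CFR to FOB, the seller no longer bears: freight.
FOB price = 78957.29 − 5212.79 = 73744.50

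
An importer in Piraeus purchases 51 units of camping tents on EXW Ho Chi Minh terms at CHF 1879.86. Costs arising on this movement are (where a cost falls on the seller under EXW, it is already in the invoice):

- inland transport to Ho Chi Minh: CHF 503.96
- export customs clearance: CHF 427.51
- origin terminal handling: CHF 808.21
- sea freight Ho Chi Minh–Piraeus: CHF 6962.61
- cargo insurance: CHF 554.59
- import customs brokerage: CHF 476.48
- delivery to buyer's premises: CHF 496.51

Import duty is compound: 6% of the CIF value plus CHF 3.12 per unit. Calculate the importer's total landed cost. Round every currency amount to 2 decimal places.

Total landed cost: CHF 12937.05

EXW: the seller makes goods available at their premises; the buyer bears all onward costs.
CIF value = EXW price + inland to port + export clearance + origin terminal + freight + insurance = 1879.86 + 503.96 + 427.51 + 808.21 + 6962.61 + 554.59 = 11136.74
Ad valorem component: 11136.74 × 6% = 668.20
Specific component: 51 × 3.12 = 159.12
Import duty = 668.20 + 159.12 = 827.32
Buyer bears: inland to port 503.96 + export clearance 427.51 + origin terminal 808.21 + freight 6962.61 + insurance 554.59 + brokerage 476.48 + delivery 496.51 + duty 827.32 = 11057.19
Landed cost = invoice 1879.86 + 11057.19 = 12937.05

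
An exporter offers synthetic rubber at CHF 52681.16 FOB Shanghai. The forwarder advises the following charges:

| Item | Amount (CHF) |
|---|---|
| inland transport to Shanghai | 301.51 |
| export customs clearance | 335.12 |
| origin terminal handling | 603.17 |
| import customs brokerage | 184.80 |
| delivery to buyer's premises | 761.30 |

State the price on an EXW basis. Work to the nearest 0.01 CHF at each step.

EXW price: CHF 51441.36

Not relevant to the conversion: delivery, brokerage — on the buyer under both terms; not part of either seller's price.
From FOB to EXW, the seller no longer bears: inland to port, export clearance, origin terminal.
EXW price = 52681.16 − 301.51 − 335.12 − 603.17 = 51441.36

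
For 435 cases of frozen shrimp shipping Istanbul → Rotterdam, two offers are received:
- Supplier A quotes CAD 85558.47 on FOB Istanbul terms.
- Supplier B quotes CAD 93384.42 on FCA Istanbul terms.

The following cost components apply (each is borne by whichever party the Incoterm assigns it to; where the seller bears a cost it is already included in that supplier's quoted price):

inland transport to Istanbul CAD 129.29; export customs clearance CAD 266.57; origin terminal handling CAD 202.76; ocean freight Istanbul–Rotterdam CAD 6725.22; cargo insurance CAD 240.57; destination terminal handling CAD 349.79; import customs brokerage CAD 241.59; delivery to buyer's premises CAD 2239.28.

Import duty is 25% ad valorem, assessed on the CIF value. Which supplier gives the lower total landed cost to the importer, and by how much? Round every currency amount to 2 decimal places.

Supplier A (FOB):
CIF value = FOB price + freight + insurance = 85558.47 + 6725.22 + 240.57 = 92524.26
Import duty = 92524.26 × 25% = 23131.07
Buyer bears (A): 6725.22 + 240.57 + 349.79 + 241.59 + 2239.28 = 9796.45
Landed cost (A) = invoice 85558.47 + 9796.45 + duty 23131.07 = 118485.99
Supplier B (FCA):
CIF value = FCA price + origin terminal + freight + insurance = 93384.42 + 202.76 + 6725.22 + 240.57 = 100552.97
Import duty = 100552.97 × 25% = 25138.24
Buyer bears (B): 202.76 + 6725.22 + 240.57 + 349.79 + 241.59 + 2239.28 = 9999.21
Landed cost (B) = invoice 93384.42 + 9999.21 + duty 25138.24 = 128521.87
Difference = |118485.99 − 128521.87| = 10035.88

Supplier A is cheaper by CAD 10035.88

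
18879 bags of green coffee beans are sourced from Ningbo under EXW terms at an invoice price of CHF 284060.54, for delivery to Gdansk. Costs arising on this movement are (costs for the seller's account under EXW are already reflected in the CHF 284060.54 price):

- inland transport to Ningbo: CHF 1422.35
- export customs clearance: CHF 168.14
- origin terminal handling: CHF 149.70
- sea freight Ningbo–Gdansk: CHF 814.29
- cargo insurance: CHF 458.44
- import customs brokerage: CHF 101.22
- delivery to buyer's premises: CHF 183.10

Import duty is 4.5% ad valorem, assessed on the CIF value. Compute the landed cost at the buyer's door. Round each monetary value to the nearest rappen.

Total landed cost: CHF 300276.09

EXW: the seller makes goods available at their premises; the buyer bears all onward costs.
CIF value = EXW price + inland to port + export clearance + origin terminal + freight + insurance = 284060.54 + 1422.35 + 168.14 + 149.70 + 814.29 + 458.44 = 287073.46
Import duty = 287073.46 × 4.5% = 12918.31
Buyer bears: inland to port 1422.35 + export clearance 168.14 + origin terminal 149.70 + freight 814.29 + insurance 458.44 + brokerage 101.22 + delivery 183.10 + duty 12918.31 = 16215.55
Landed cost = invoice 284060.54 + 16215.55 = 300276.09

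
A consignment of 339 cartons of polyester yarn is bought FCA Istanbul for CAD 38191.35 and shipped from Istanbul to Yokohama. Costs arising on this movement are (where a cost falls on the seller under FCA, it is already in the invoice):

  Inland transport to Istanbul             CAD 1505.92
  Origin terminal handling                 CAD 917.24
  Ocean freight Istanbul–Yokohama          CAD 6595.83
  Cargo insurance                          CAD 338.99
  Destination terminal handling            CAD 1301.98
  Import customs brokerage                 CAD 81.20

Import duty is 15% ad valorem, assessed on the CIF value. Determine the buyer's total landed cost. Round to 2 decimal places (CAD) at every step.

FCA: the seller delivers export-cleared goods to the carrier; the buyer bears costs from that point.
Already in the invoice (seller's account under FCA): inland to port — exclude.
CIF value = FCA price + origin terminal + freight + insurance = 38191.35 + 917.24 + 6595.83 + 338.99 = 46043.41
Import duty = 46043.41 × 15% = 6906.51
Buyer bears: origin terminal 917.24 + freight 6595.83 + insurance 338.99 + destination terminal 1301.98 + brokerage 81.20 + duty 6906.51 = 16141.75
Landed cost = invoice 38191.35 + 16141.75 = 54333.10

Total landed cost: CAD 54333.10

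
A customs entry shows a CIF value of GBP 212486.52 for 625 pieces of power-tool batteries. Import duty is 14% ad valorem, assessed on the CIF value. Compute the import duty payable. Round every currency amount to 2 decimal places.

Import duty = 212486.52 × 14% = 29748.11

Import duty: GBP 29748.11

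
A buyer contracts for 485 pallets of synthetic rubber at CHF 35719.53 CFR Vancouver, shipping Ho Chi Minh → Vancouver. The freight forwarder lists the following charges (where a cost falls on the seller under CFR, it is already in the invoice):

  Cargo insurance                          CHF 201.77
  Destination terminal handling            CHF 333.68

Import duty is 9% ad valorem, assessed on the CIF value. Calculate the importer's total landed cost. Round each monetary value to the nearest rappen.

Total landed cost: CHF 39487.90

CFR: the seller pays costs through ocean freight to the destination port, but not insurance.
CIF value = CFR price + insurance = 35719.53 + 201.77 = 35921.30
Import duty = 35921.30 × 9% = 3232.92
Buyer bears: insurance 201.77 + destination terminal 333.68 + duty 3232.92 = 3768.37
Landed cost = invoice 35719.53 + 3768.37 = 39487.90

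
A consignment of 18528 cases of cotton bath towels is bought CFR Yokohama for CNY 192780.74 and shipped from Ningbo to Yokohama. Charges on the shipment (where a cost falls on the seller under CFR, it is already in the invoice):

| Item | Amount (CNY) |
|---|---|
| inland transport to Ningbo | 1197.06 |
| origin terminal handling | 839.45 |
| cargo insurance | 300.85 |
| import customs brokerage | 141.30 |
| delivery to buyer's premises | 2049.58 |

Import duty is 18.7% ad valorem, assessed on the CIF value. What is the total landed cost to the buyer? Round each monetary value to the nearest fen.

CFR: the seller pays costs through ocean freight to the destination port, but not insurance.
Already in the invoice (seller's account under CFR): inland to port, origin terminal — exclude.
CIF value = CFR price + insurance = 192780.74 + 300.85 = 193081.59
Import duty = 193081.59 × 18.7% = 36106.26
Buyer bears: insurance 300.85 + brokerage 141.30 + delivery 2049.58 + duty 36106.26 = 38597.99
Landed cost = invoice 192780.74 + 38597.99 = 231378.73

Total landed cost: CNY 231378.73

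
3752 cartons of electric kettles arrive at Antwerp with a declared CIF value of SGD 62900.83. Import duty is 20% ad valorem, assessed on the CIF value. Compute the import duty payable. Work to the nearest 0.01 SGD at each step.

Import duty = 62900.83 × 20% = 12580.17

Import duty: SGD 12580.17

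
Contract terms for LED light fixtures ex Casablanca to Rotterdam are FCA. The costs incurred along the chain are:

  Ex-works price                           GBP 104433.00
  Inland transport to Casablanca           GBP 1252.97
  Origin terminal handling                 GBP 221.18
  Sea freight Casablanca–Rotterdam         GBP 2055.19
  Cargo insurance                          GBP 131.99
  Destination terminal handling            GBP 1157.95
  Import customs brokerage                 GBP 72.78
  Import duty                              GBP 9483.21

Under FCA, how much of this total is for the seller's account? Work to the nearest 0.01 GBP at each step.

FCA: the seller delivers export-cleared goods to the carrier; the buyer bears costs from that point.
Seller's account: goods 104433.00 + inland to port 1252.97 = 105685.97
Buyer's account: origin terminal 221.18 + freight 2055.19 + insurance 131.99 + destination terminal 1157.95 + brokerage 72.78 + duty 9483.21 = 13122.30

Seller's account: GBP 105685.97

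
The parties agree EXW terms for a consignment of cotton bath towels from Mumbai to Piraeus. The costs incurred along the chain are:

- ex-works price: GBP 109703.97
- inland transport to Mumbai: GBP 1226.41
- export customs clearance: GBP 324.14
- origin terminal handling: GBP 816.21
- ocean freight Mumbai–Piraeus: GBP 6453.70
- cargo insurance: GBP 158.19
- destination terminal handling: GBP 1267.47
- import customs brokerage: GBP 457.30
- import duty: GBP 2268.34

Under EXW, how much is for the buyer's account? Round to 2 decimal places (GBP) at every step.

Buyer's account: GBP 12971.76

EXW: the seller makes goods available at their premises; the buyer bears all onward costs.
Seller's account: goods 109703.97 = 109703.97
Buyer's account: inland to port 1226.41 + export clearance 324.14 + origin terminal 816.21 + freight 6453.70 + insurance 158.19 + destination terminal 1267.47 + brokerage 457.30 + duty 2268.34 = 12971.76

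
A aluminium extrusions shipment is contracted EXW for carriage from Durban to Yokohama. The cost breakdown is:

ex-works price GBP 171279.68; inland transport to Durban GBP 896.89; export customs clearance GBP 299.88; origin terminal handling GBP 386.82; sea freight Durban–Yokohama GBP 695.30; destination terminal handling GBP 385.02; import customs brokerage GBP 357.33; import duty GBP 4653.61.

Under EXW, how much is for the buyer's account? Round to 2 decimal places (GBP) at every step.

EXW: the seller makes goods available at their premises; the buyer bears all onward costs.
Seller's account: goods 171279.68 = 171279.68
Buyer's account: inland to port 896.89 + export clearance 299.88 + origin terminal 386.82 + freight 695.30 + destination terminal 385.02 + brokerage 357.33 + duty 4653.61 = 7674.85

Buyer's account: GBP 7674.85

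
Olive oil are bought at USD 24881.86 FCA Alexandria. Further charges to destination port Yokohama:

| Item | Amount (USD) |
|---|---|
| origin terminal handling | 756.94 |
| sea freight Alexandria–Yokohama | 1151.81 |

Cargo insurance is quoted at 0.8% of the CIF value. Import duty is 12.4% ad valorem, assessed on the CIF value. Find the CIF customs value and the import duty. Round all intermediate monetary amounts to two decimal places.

Let C be the CIF value. C = FCA price + pre-shipment costs + freight + 0.8% × C
C − 0.8% × C = 24881.86 + 756.94 + 1151.81
0.992 × C = 26790.61
C = 26790.61 / 0.992 = 27006.66
Insurance premium = 0.8% × 27006.66 = 216.05
Import duty = 27006.66 × 12.4% = 3348.83

CIF value: USD 27006.66; import duty: USD 3348.83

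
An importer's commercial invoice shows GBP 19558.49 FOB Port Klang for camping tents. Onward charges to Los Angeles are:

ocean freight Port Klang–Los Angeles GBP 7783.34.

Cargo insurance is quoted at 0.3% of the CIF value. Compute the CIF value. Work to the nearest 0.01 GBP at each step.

CIF value: GBP 27424.10

Let C be the CIF value. C = FOB price + freight + 0.3% × C
C − 0.3% × C = 19558.49 + 7783.34
0.997 × C = 27341.83
C = 27341.83 / 0.997 = 27424.10
Insurance premium = 0.3% × 27424.10 = 82.27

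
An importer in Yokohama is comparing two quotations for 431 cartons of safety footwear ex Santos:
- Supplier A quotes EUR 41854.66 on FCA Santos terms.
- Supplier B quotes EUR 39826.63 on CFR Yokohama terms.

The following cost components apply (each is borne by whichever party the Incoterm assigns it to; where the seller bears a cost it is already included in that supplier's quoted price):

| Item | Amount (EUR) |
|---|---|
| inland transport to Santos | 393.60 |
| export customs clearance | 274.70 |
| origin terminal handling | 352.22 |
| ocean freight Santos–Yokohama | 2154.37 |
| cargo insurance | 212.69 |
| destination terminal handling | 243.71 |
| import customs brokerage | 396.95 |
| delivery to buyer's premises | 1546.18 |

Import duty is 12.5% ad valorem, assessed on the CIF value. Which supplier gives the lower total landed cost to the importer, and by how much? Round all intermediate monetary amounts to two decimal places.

Supplier B is cheaper by EUR 5101.44

Supplier A (FCA):
CIF value = FCA price + origin terminal + freight + insurance = 41854.66 + 352.22 + 2154.37 + 212.69 = 44573.94
Import duty = 44573.94 × 12.5% = 5571.74
Buyer bears (A): 352.22 + 2154.37 + 212.69 + 243.71 + 396.95 + 1546.18 = 4906.12
Landed cost (A) = invoice 41854.66 + 4906.12 + duty 5571.74 = 52332.52
Supplier B (CFR):
CIF value = CFR price + insurance = 39826.63 + 212.69 = 40039.32
Import duty = 40039.32 × 12.5% = 5004.92
Buyer bears (B): 212.69 + 243.71 + 396.95 + 1546.18 = 2399.53
Landed cost (B) = invoice 39826.63 + 2399.53 + duty 5004.92 = 47231.08
Difference = |52332.52 − 47231.08| = 5101.44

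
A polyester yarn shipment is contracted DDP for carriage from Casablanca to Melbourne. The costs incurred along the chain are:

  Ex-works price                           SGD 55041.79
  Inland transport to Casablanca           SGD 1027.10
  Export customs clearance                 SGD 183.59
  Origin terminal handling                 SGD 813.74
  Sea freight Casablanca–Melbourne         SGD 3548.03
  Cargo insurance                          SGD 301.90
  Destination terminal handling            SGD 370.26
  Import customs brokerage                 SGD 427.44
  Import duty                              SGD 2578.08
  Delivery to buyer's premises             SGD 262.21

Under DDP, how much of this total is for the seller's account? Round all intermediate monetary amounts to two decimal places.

Seller's account: SGD 64554.14

DDP: the seller bears all costs including import duty.
Seller's account: goods 55041.79 + inland to port 1027.10 + export clearance 183.59 + origin terminal 813.74 + freight 3548.03 + insurance 301.90 + destination terminal 370.26 + brokerage 427.44 + duty 2578.08 + delivery 262.21 = 64554.14
Buyer's account: 0.00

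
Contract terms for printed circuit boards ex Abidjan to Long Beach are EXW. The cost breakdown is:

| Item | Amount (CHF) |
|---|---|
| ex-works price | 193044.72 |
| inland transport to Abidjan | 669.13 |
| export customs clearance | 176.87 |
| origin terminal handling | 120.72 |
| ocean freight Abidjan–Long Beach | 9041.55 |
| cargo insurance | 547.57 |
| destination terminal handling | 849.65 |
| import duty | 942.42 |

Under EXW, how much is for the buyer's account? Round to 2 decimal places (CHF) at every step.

EXW: the seller makes goods available at their premises; the buyer bears all onward costs.
Seller's account: goods 193044.72 = 193044.72
Buyer's account: inland to port 669.13 + export clearance 176.87 + origin terminal 120.72 + freight 9041.55 + insurance 547.57 + destination terminal 849.65 + duty 942.42 = 12347.91

Buyer's account: CHF 12347.91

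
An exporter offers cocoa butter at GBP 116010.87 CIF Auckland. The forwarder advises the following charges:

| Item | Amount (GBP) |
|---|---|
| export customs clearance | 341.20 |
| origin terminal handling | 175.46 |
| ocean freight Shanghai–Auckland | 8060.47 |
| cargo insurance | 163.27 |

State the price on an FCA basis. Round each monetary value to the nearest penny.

FCA price: GBP 107611.67

Not relevant to the conversion: export clearance — on the seller under both CIF and FCA; already in the CIF price and stays in the FCA price.
From CIF to FCA, the seller no longer bears: origin terminal, freight, insurance.
FCA price = 116010.87 − 175.46 − 8060.47 − 163.27 = 107611.67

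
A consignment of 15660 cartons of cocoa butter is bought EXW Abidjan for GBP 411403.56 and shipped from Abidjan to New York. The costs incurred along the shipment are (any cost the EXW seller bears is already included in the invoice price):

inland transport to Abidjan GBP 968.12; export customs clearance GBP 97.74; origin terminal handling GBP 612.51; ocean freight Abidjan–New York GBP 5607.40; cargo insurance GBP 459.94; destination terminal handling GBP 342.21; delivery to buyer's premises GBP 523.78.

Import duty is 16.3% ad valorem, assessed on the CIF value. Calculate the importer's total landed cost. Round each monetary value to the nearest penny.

EXW: the seller makes goods available at their premises; the buyer bears all onward costs.
CIF value = EXW price + inland to port + export clearance + origin terminal + freight + insurance = 411403.56 + 968.12 + 97.74 + 612.51 + 5607.40 + 459.94 = 419149.27
Import duty = 419149.27 × 16.3% = 68321.33
Buyer bears: inland to port 968.12 + export clearance 97.74 + origin terminal 612.51 + freight 5607.40 + insurance 459.94 + destination terminal 342.21 + delivery 523.78 + duty 68321.33 = 76933.03
Landed cost = invoice 411403.56 + 76933.03 = 488336.59

Total landed cost: GBP 488336.59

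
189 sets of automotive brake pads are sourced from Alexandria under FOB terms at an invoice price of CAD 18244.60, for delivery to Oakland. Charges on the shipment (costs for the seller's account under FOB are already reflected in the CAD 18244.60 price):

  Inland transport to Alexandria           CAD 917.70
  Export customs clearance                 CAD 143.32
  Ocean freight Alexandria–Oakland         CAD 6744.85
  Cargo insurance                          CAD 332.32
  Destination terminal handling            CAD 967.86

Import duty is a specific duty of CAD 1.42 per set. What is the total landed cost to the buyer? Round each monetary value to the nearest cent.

Total landed cost: CAD 26558.01

FOB: the seller bears costs until goods are on board at the origin port; the buyer bears freight, insurance and all costs thereafter.
Already in the invoice (seller's account under FOB): inland to port, export clearance — exclude.
CIF value = FOB price + freight + insurance = 18244.60 + 6744.85 + 332.32 = 25321.77
Import duty = 189 × 1.42 = 268.38
Buyer bears: freight 6744.85 + insurance 332.32 + destination terminal 967.86 + duty 268.38 = 8313.41
Landed cost = invoice 18244.60 + 8313.41 = 26558.01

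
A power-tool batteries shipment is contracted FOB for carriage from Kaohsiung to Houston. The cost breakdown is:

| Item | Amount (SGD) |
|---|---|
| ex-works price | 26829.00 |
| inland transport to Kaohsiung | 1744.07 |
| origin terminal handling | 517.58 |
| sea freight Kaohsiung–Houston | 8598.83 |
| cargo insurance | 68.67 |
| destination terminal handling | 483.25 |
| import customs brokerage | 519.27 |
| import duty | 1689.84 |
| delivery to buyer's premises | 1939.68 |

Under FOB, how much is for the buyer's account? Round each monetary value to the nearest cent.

Buyer's account: SGD 13299.54

FOB: the seller bears costs until goods are on board at the origin port; the buyer bears freight, insurance and all costs thereafter.
Seller's account: goods 26829.00 + inland to port 1744.07 + origin terminal 517.58 = 29090.65
Buyer's account: freight 8598.83 + insurance 68.67 + destination terminal 483.25 + brokerage 519.27 + duty 1689.84 + delivery 1939.68 = 13299.54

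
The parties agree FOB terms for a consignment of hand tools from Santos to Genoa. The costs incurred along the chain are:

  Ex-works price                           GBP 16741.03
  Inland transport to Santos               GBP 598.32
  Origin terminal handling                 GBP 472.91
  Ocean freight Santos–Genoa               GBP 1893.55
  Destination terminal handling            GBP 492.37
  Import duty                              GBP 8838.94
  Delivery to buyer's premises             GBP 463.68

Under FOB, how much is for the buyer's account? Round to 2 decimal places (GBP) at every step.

Buyer's account: GBP 11688.54

FOB: the seller bears costs until goods are on board at the origin port; the buyer bears freight, insurance and all costs thereafter.
Seller's account: goods 16741.03 + inland to port 598.32 + origin terminal 472.91 = 17812.26
Buyer's account: freight 1893.55 + destination terminal 492.37 + duty 8838.94 + delivery 463.68 = 11688.54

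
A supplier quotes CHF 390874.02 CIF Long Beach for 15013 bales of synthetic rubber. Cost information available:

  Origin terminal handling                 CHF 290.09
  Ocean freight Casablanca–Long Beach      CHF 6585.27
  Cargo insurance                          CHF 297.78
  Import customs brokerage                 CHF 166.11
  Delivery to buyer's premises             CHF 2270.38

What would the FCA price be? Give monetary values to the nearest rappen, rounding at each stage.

FCA price: CHF 383700.88

Not relevant to the conversion: delivery, brokerage — on the buyer under both terms; not part of either seller's price.
From CIF to FCA, the seller no longer bears: origin terminal, freight, insurance.
FCA price = 390874.02 − 290.09 − 6585.27 − 297.78 = 383700.88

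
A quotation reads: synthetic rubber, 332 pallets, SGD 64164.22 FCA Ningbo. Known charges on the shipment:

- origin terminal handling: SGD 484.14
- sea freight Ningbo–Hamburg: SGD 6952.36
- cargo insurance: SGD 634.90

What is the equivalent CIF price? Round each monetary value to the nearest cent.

CIF price: SGD 72235.62

From FCA to CIF, the seller additionally bears: origin terminal, freight, insurance.
CIF price = 64164.22 + 484.14 + 6952.36 + 634.90 = 72235.62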